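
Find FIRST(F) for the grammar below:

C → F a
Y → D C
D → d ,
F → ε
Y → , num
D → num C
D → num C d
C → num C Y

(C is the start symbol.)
{ ε }

To compute FIRST(F), examine every production with F on the left-hand side, reading each right-hand side left to right until a non-nullable symbol is reached.

From F → ε:
  - ε-production, so ε ∈ FIRST(F)

Collecting: FIRST(F) = { ε }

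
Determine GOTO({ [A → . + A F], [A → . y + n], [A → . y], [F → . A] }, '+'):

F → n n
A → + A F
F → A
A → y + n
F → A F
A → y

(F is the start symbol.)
GOTO(I, '+') = CLOSURE({ [A → αX.β] : [A → α.Xβ] ∈ I, X = '+' })

Items with dot before '+', with the dot advanced:
  [A → . + A F] → [A → + . A F]
Closure of the advanced items:
  [A → + . A F] has the dot before A: add [A → . + A F], [A → . y + n], [A → . y]

GOTO = { [A → + . A F], [A → . + A F], [A → . y + n], [A → . y] }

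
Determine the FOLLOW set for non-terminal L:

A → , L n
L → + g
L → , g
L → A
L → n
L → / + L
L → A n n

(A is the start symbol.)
In A → , L n: L is followed by n, add FIRST(n) \ {ε} = { 'n' }
In L → / + L: L is at the end; this adds FOLLOW(L) to itself — nothing new

Taking the union: FOLLOW(L) = { 'n' }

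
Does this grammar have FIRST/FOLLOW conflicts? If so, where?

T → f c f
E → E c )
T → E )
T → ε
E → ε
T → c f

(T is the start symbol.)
Yes. E → E c ')' with FOLLOW(E) on { 'c' }

Nullable non-terminals: E, T.
FIRST sets used below: FIRST(E) = { 'c', ε }

E: nullable alternative(s) E → ε; FOLLOW(E) = { ')', 'c' }
  E → E c ): FIRST \ {ε} = { 'c' } — overlaps FOLLOW(E) on { 'c' }: CONFLICT
  E → ε: FIRST \ {ε} = { } — this is the only nullable alternative, skip

T: nullable alternative(s) T → ε; FOLLOW(T) = { $ }
  T → f c f: FIRST \ {ε} = { 'f' } — disjoint from FOLLOW(T)
  T → E ): FIRST \ {ε} = { ')', 'c' } — disjoint from FOLLOW(T)
  T → ε: FIRST \ {ε} = { } — this is the only nullable alternative, skip
  T → c f: FIRST \ {ε} = { 'c' } — disjoint from FOLLOW(T)

So the grammar has 1 FIRST/FOLLOW conflict (marked CONFLICT above).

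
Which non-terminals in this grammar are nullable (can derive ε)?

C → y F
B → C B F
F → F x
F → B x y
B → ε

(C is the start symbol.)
ε-productions: B → ε
So B is immediately nullable.
No further non-terminal can be added: every production for the remaining non-terminals contains a terminal or a non-nullable non-terminal.
Nullable = { 'B' }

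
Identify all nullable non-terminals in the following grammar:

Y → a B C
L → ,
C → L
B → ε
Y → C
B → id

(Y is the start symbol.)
{ 'B' }

A non-terminal is nullable if it can derive ε (the empty string): either it has an ε-production, or it has a production whose right-hand side consists entirely of nullable non-terminals.

ε-productions: B → ε
So B is immediately nullable.
No further non-terminal can be added: every production for the remaining non-terminals contains a terminal or a non-nullable non-terminal.
Nullable = { 'B' }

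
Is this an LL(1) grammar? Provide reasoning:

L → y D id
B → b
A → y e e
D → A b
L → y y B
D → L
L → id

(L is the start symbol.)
Relevant sets:
  FIRST(A) = { 'y' }
  FIRST(L) = { 'id', 'y' }

For L:
  PREDICT(L → y D id) = { 'y' }
  PREDICT(L → y y B) = { 'y' }
  PREDICT(L → id) = { 'id' }
For D:
  PREDICT(D → A b) = { 'y' }
  PREDICT(D → L) = { 'id', 'y' }
B, A have a single production, so nothing to check there.

Conflict found: Predict set conflict for L: { 'y' }
The grammar is NOT LL(1).

Answer: No. Predict set conflict for L: { 'y' }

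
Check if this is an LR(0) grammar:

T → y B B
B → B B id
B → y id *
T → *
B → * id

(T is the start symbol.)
No. Shift-reduce conflict between [T → y B B .] and [B → . * id]

Augment with T' → T and build the canonical LR(0) collection (I0 = CLOSURE({[T' → . T]}), then GOTO on every symbol after a dot until no new states appear). It has 13 states:
  I0: { [T → . *], [T → . y B B], [T' → . T] }  — shift
  I1: { [T → * .] }  — reduce
  I2: { [T' → T .] }  — accept
  I3: { [B → . * id], [B → . B B id], [B → . y id *], [T → y . B B] }  — shift
  I4: { [B → * . id] }  — shift
  I5: { [B → . * id], [B → . B B id], [B → . y id *], [B → B . B id], [T → y B . B] }  — shift
  I6: { [B → y . id *] }  — shift
  I7: { [B → y id . *] }  — shift
  I8: { [B → y id * .] }  — reduce
  I9: { [B → . * id], [B → . B B id], [B → . y id *], [B → B . B id], [B → B B . id], [T → y B B .] }  — shift, reduce
  I10: { [B → . * id], [B → . B B id], [B → . y id *], [B → B . B id], [B → B B . id] }  — shift
  I11: { [B → B B id .] }  — reduce
  I12: { [B → * id .] }  — reduce

Conflict in state I9:
  Shift-reduce conflict between [T → y B B .] and [B → . * id]
So the grammar is NOT LR(0).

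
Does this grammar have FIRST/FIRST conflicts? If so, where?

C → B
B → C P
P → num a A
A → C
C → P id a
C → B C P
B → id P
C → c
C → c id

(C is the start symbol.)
FIRST sets of the non-terminals at (or reachable through a nullable prefix from) the front of some alternative:
  FIRST(B) = { 'c', 'id', 'num' }
  FIRST(P) = { 'num' }
  FIRST(C) = { 'c', 'id', 'num' }

Productions for C:
  C → B: FIRST = { 'c', 'id', 'num' }
  C → P id a: FIRST = { 'num' }
  C → B C P: FIRST = { 'c', 'id', 'num' }
  C → c: FIRST = { 'c' }
  C → c id: FIRST = { 'c' }
Productions for B:
  B → C P: FIRST = { 'c', 'id', 'num' }
  B → id P: FIRST = { 'id' }
P, A have only one production, so no FIRST/FIRST conflict is possible there.

Conflict for C: C → B and C → P id a
  Overlap: { 'num' }
Conflict for C: C → B and C → B C P
  Overlap: { 'c', 'id', 'num' }
Conflict for C: C → B and C → c
  Overlap: { 'c' }
Conflict for C: C → B and C → c id
  Overlap: { 'c' }
Conflict for C: C → P id a and C → B C P
  Overlap: { 'num' }
Conflict for C: C → B C P and C → c
  Overlap: { 'c' }
Conflict for C: C → B C P and C → c id
  Overlap: { 'c' }
Conflict for C: C → c and C → c id
  Overlap: { 'c' }
Conflict for B: B → C P and B → id P
  Overlap: { 'id' }

Answer: Yes. C → B / C → P id a on { 'num' }; C → B / C → B C P on { 'c', 'id', 'num' }; C → B / C → c on { 'c' }; C → B / C → c id on { 'c' }; C → P id a / C → B C P on { 'num' }; C → B C P / C → c on { 'c' }; C → B C P / C → c id on { 'c' }; C → c / C → c id on { 'c' }; B → C P / B → id P on { 'id' }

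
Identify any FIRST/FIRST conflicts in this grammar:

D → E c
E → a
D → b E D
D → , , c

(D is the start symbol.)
A FIRST/FIRST conflict occurs when two productions N → α and N → β for the same non-terminal have FIRST(α) ∩ FIRST(β) ≠ ∅ (with ε ∈ FIRST of a nullable right-hand side, so two nullable alternatives also conflict).

FIRST sets of the non-terminals at (or reachable through a nullable prefix from) the front of some alternative:
  FIRST(E) = { 'a' }

Productions for D:
  D → E c: FIRST = { 'a' }
  D → b E D: FIRST = { 'b' }
  D → , , c: FIRST = { ',' }
E has only one production, so no FIRST/FIRST conflict is possible there.

All alternatives of each non-terminal have pairwise disjoint FIRST sets.

Answer: No FIRST/FIRST conflicts.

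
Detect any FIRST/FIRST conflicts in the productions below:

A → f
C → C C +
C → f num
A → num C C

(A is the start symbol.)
FIRST sets of the non-terminals at (or reachable through a nullable prefix from) the front of some alternative:
  FIRST(C) = { 'f' }

Productions for A:
  A → f: FIRST = { 'f' }
  A → num C C: FIRST = { 'num' }
Productions for C:
  C → C C +: FIRST = { 'f' }
  C → f num: FIRST = { 'f' }

Conflict for C: C → C C + and C → f num
  Overlap: { 'f' }

Answer: Yes. C → C C '+' / C → f num on { 'f' }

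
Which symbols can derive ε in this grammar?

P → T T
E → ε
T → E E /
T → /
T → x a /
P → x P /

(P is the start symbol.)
{ 'E' }

ε-productions: E → ε
So E is immediately nullable.
No further non-terminal can be added: every production for the remaining non-terminals contains a terminal or a non-nullable non-terminal.
Nullable = { 'E' }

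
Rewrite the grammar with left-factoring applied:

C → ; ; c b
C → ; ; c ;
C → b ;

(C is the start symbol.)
C → ; ; c C'
C' → b
C' → ;
C → b ;

Left-factoring transforms A → αβ₁ | αβ₂ into A → αA' and A' → β₁ | β₂
(α is the longest common prefix among the alternatives). Repeat until
no nonterminal has two alternatives with a common prefix.

Round 1: C has alternatives sharing prefix '; ; c'. Introduce C': C → ; ; c C'
  Add: C' → b
  Add: C' → ;

No remaining common prefixes — done.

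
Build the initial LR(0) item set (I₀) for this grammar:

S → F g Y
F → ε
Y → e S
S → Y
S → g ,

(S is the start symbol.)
First, augment the grammar with S' → S
I₀ = CLOSURE({ [S' → . S] }):
  [S' → . S] has the dot before S: add [S → . F g Y], [S → . Y], [S → . g ,]
  [S → . F g Y] has the dot before F: add [F → .]
  [S → . Y] has the dot before Y: add [Y → . e S]
No further items can be added.

I₀ = { [F → .], [S → . F g Y], [S → . Y], [S → . g ,], [S' → . S], [Y → . e S] }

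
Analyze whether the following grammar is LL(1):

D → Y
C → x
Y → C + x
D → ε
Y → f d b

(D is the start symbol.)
Yes, the grammar is LL(1).

Relevant sets:
  FIRST(Y) = { 'f', 'x' }
  FIRST(C) = { 'x' }
  FOLLOW(D) = { $ }

For D:
  PREDICT(D → Y) = { 'f', 'x' }
  PREDICT(D → ε) = { $ }
For Y:
  PREDICT(Y → C '+' x) = { 'x' }
  PREDICT(Y → f d b) = { 'f' }
C has a single production, so nothing to check there.

All predict sets are disjoint. The grammar IS LL(1).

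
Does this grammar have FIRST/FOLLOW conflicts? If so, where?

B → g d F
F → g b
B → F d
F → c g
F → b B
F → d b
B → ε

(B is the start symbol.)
A FIRST/FOLLOW conflict occurs when a non-terminal N has a nullable alternative N → β (β ⇒* ε) and another alternative N → α with FIRST(α) ∩ FOLLOW(N) ≠ ∅: on such a lookahead the parser cannot decide between expanding α and letting N vanish via β.

Nullable non-terminals: B.
FIRST sets used below: FIRST(F) = { 'b', 'c', 'd', 'g' }

B: nullable alternative(s) B → ε; FOLLOW(B) = { $, 'd' }
  B → g d F: FIRST \ {ε} = { 'g' } — disjoint from FOLLOW(B)
  B → F d: FIRST \ {ε} = { 'b', 'c', 'd', 'g' } — overlaps FOLLOW(B) on { 'd' }: CONFLICT
  B → ε: FIRST \ {ε} = { } — this is the only nullable alternative, skip

F has no nullable alternative, so no FIRST/FOLLOW check is needed there.

So the grammar has 1 FIRST/FOLLOW conflict (marked CONFLICT above).

Answer: Yes. B → F d with FOLLOW(B) on { 'd' }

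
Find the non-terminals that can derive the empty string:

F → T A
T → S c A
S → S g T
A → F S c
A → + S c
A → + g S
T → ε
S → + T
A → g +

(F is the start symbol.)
A non-terminal is nullable if it can derive ε (the empty string): either it has an ε-production, or it has a production whose right-hand side consists entirely of nullable non-terminals.

ε-productions: T → ε
So T is immediately nullable.
No further non-terminal can be added: every production for the remaining non-terminals contains a terminal or a non-nullable non-terminal.
Nullable = { 'T' }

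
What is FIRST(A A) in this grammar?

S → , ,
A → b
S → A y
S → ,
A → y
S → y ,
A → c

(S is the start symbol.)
{ 'b', 'c', 'y' }

FIRST sets of the non-terminals involved (from the grammar, by fixed-point iteration):
  FIRST(A) = { 'b', 'c', 'y' }

To compute FIRST(A A), process the symbols left to right:
Symbol A is a non-terminal. Add FIRST(A) \ {ε} = { 'b', 'c', 'y' }
A is not nullable (ε ∉ FIRST(A)), so stop here.
FIRST(A A) = { 'b', 'c', 'y' }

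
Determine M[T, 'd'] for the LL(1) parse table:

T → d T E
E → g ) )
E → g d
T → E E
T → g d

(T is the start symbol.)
To find M[T, 'd'], we find productions for T where 'd' is in the predict set (PREDICT(N → α) = (FIRST(α) \ {ε}) ∪ (FOLLOW(N) if α ⇒* ε)).

Relevant sets:
  FIRST(E) = { 'g' }

T → d T E: PREDICT = { 'd' }
  'd' is in predict set, so this production goes in M[T, 'd']
T → E E: PREDICT = { 'g' }
T → g d: PREDICT = { 'g' }

M[T, 'd'] = T → d T E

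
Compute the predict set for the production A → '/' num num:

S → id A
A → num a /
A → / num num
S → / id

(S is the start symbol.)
PREDICT(A → '/' num num) = (FIRST(RHS) \ {ε}) ∪ (FOLLOW(A) if ε ∈ FIRST(RHS), i.e. RHS ⇒* ε)
FIRST('/' num num) = { '/' }
ε ∉ FIRST('/' num num), so FOLLOW(A) is not added.
PREDICT(A → '/' num num) = { '/' }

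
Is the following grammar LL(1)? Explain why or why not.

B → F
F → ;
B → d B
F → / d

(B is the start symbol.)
A grammar is LL(1) if for each non-terminal N with multiple productions, the predict sets of those productions are pairwise disjoint, where PREDICT(N → α) = (FIRST(α) \ {ε}) ∪ (FOLLOW(N) if α ⇒* ε).

Relevant sets:
  FIRST(F) = { '/', ';' }

For B:
  PREDICT(B → F) = { '/', ';' }
  PREDICT(B → d B) = { 'd' }
For F:
  PREDICT(F → ';') = { ';' }
  PREDICT(F → '/' d) = { '/' }

All predict sets are disjoint. The grammar IS LL(1).

Answer: Yes, the grammar is LL(1).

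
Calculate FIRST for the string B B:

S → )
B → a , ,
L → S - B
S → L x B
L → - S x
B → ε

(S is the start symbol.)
{ 'a', ε }

FIRST sets of the non-terminals involved (from the grammar, by fixed-point iteration):
  FIRST(B) = { 'a', ε }

To compute FIRST(B B), process the symbols left to right:
Symbol B is a non-terminal. Add FIRST(B) \ {ε} = { 'a' }
B is nullable (ε ∈ FIRST(B)), continue to the next symbol.
Symbol B is a non-terminal. Add FIRST(B) \ {ε} = { 'a' }
B is nullable (ε ∈ FIRST(B)), continue to the next symbol.
All symbols are nullable, so ε is in the result.
FIRST(B B) = { 'a', ε }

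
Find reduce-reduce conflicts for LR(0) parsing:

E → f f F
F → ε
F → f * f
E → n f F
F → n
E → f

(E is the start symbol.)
No reduce-reduce conflicts

Augment with E' → E and build the canonical LR(0) collection (I0 = CLOSURE({[E' → . E]}), then GOTO on every symbol after a dot until no new states appear). It has 12 states:
  I0: { [E → . f f F], [E → . f], [E → . n f F], [E' → . E] }  — shift
  I1: { [E' → E .] }  — accept
  I2: { [E → f . f F], [E → f .] }  — shift, reduce
  I3: { [E → n . f F] }  — shift
  I4: { [E → n f . F], [F → . f * f], [F → . n], [F → .] }  — shift, reduce
  I5: { [E → n f F .] }  — reduce
  I6: { [F → f . * f] }  — shift
  I7: { [F → n .] }  — reduce
  I8: { [F → f * . f] }  — shift
  I9: { [F → f * f .] }  — reduce
  I10: { [E → f f . F], [F → . f * f], [F → . n], [F → .] }  — shift, reduce
  I11: { [E → f f F .] }  — reduce

No state contains more than one complete item.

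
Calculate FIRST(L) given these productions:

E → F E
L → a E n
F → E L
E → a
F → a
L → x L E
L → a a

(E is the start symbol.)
{ 'a', 'x' }

From L → a E n:
  - a is a terminal: add 'a' and stop
From L → x L E:
  - x is a terminal: add 'x' and stop
From L → a a:
  - a is a terminal: add 'a' and stop

Collecting: FIRST(L) = { 'a', 'x' }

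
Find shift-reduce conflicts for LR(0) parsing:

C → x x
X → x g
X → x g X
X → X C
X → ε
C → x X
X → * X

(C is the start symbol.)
Augment with C' → C and build the canonical LR(0) collection (I0 = CLOSURE({[C' → . C]}), then GOTO on every symbol after a dot until no new states appear). It has 11 states:
  I0: { [C → . x X], [C → . x x], [C' → . C] }  — shift
  I1: { [C' → C .] }  — accept
  I2: { [C → x . X], [C → x . x], [X → . * X], [X → . X C], [X → . x g X], [X → . x g], [X → .] }  — shift, reduce
  I3: { [X → * . X], [X → . * X], [X → . X C], [X → . x g X], [X → . x g], [X → .] }  — shift, reduce
  I4: { [C → . x X], [C → . x x], [C → x X .], [X → X . C] }  — shift, reduce
  I5: { [C → x x .], [X → x . g X], [X → x . g] }  — shift, reduce
  I6: { [X → . * X], [X → . X C], [X → . x g X], [X → . x g], [X → .], [X → x g . X], [X → x g .] }  — shift, 2 reduces
  I7: { [C → . x X], [C → . x x], [X → X . C], [X → x g X .] }  — shift, reduce
  I8: { [X → x . g X], [X → x . g] }  — shift
  I9: { [X → X C .] }  — reduce
  I10: { [C → . x X], [C → . x x], [X → * X .], [X → X . C] }  — shift, reduce

I2 contains reduce item [X → .] and shift items [C → x . x], [X → . * X], [X → . x g], [X → . x g X] — shift-reduce conflict.
I3 contains reduce item [X → .] and shift items [X → . * X], [X → . x g], [X → . x g X] — shift-reduce conflict.
I4 contains reduce item [C → x X .] and shift items [C → . x X], [C → . x x] — shift-reduce conflict.
I5 contains reduce item [C → x x .] and shift items [X → x . g], [X → x . g X] — shift-reduce conflict.
I6 contains reduce items [X → .], [X → x g .] and shift items [X → . * X], [X → . x g], [X → . x g X] — shift-reduce conflict.
I7 contains reduce item [X → x g X .] and shift items [C → . x X], [C → . x x] — shift-reduce conflict.
I10 contains reduce item [X → * X .] and shift items [C → . x X], [C → . x x] — shift-reduce conflict.

Answer: Yes — I2: [X → .] vs [C → x . x]; I3: [X → .] vs [X → . * X]; I4: [C → x X .] vs [C → . x X]; I5: [C → x x .] vs [X → x . g]; I6: [X → .] vs [X → . * X]; I7: [X → x g X .] vs [C → . x X]; I10: [X → * X .] vs [C → . x X]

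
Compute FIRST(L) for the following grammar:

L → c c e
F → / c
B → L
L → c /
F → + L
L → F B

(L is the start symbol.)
{ '+', '/', 'c' }

To compute FIRST(L), examine every production with L on the left-hand side, reading each right-hand side left to right until a non-nullable symbol is reached.

FIRST sets of the other non-terminals involved (by the same procedure, iterated to a fixed point):
  FIRST(F) = { '+', '/' }

From L → c c e:
  - c is a terminal: add 'c' and stop
From L → c /:
  - c is a terminal: add 'c' and stop
From L → F B:
  - F is a non-terminal: add FIRST(F) \ {ε} = { '+', '/' }
    F is not nullable, so stop

Collecting: FIRST(L) = { '+', '/', 'c' }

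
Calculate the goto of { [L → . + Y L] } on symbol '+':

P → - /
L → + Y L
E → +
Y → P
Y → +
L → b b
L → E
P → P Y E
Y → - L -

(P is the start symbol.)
GOTO(I, '+') = CLOSURE({ [A → αX.β] : [A → α.Xβ] ∈ I, X = '+' })

Items with dot before '+', with the dot advanced:
  [L → . + Y L] → [L → + . Y L]
Closure of the advanced items:
  [L → + . Y L] has the dot before Y: add [Y → . P], [Y → . +], [Y → . - L -]
  [Y → . P] has the dot before P: add [P → . - /], [P → . P Y E]

GOTO = { [L → + . Y L], [P → . - /], [P → . P Y E], [Y → . +], [Y → . - L -], [Y → . P] }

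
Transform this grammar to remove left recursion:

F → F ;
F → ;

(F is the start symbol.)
F is directly left-recursive. The standard transformation for
  A → A α₁ | ... | A α_m | β₁ | ... | β_n
is
  A  → β₁ A' | ... | β_n A'
  A' → α₁ A' | ... | α_m A' | ε

F → ; becomes F → ; F'
F → F ; becomes F' → ; F'
Add F' → ε

Resulting grammar:
F → ; F'
F' → ; F'
F' → ε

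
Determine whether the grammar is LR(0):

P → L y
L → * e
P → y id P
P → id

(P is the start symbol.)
Yes, the grammar is LR(0)

A grammar is LR(0) if no state in the canonical LR(0) collection has:
  - both a shift item (dot before a terminal) and a complete item (shift-reduce conflict), or
  - two or more complete items (reduce-reduce conflict; the accept item [P' → P .] counts as a complete item here).

Augment with P' → P and build the canonical LR(0) collection (I0 = CLOSURE({[P' → . P]}), then GOTO on every symbol after a dot until no new states appear). It has 10 states:
  I0: { [L → . * e], [P → . L y], [P → . id], [P → . y id P], [P' → . P] }  — shift
  I1: { [L → * . e] }  — shift
  I2: { [P → L . y] }  — shift
  I3: { [P' → P .] }  — accept
  I4: { [P → id .] }  — reduce
  I5: { [P → y . id P] }  — shift
  I6: { [L → . * e], [P → . L y], [P → . id], [P → . y id P], [P → y id . P] }  — shift
  I7: { [P → y id P .] }  — reduce
  I8: { [P → L y .] }  — reduce
  I9: { [L → * e .] }  — reduce

Every state is either a pure shift/goto state or contains exactly one complete item and nothing to shift — no conflicts. The grammar is LR(0).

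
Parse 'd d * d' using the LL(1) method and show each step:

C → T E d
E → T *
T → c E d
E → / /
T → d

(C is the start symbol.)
LL(1) parsing maintains a stack (initially the start symbol over $) and the input. At each step: if the stack top is a terminal, match it against the current input token; if it is a non-terminal N, replace it with the RHS of M[N, lookahead] (the unique production whose predict set contains the lookahead).

Stack is shown with the top on the left.

Stack    Input      Action
--------------------------
C $      d d * d $  output C → T E d
T E d $  d d * d $  output T → d
d E d $  d d * d $  match 'd'
E d $    d * d $    output E → T *
T * d $  d * d $    output T → d
d * d $  d * d $    match 'd'
* d $    * d $      match '*'
d $      d $        match 'd'
$        $          accept

The string is accepted.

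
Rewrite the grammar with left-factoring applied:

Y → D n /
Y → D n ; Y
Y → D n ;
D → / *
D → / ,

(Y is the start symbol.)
Left-factoring transforms A → αβ₁ | αβ₂ into A → αA' and A' → β₁ | β₂
(α is the longest common prefix among the alternatives). Repeat until
no nonterminal has two alternatives with a common prefix.

Round 1: Y has alternatives sharing prefix 'D n'. Introduce Y': Y → D n Y'
  Add: Y' → /
  Add: Y' → ; Y
  Add: Y' → ;

Round 2: Y' has alternatives sharing prefix ';'. Introduce Y'': Y' → ; Y''
  Add: Y'' → Y
  Add: Y'' → ε

Round 3: D has alternatives sharing prefix '/'. Introduce D': D → / D'
  Add: D' → *
  Add: D' → ,

No remaining common prefixes — done.

Resulting grammar:
Y → D n Y'
Y' → /
Y' → ; Y''
Y'' → Y
Y'' → ε
D → / D'
D' → *
D' → ,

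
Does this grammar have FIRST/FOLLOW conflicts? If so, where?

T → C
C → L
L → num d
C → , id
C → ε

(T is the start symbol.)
No FIRST/FOLLOW conflicts.

A FIRST/FOLLOW conflict occurs when a non-terminal N has a nullable alternative N → β (β ⇒* ε) and another alternative N → α with FIRST(α) ∩ FOLLOW(N) ≠ ∅: on such a lookahead the parser cannot decide between expanding α and letting N vanish via β.

Nullable non-terminals: C, T.
FIRST sets used below: FIRST(L) = { 'num' }

C: nullable alternative(s) C → ε; FOLLOW(C) = { $ }
  C → L: FIRST \ {ε} = { 'num' } — disjoint from FOLLOW(C)
  C → , id: FIRST \ {ε} = { ',' } — disjoint from FOLLOW(C)
  C → ε: FIRST \ {ε} = { } — this is the only nullable alternative, skip
T has a nullable alternative but only one production, so nothing to check.

L has no nullable alternative, so no FIRST/FOLLOW check is needed there.

No FIRST/FOLLOW conflicts found.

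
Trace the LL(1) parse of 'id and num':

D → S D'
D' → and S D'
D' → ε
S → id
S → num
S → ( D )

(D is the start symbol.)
LL(1) parsing maintains a stack (initially the start symbol over $) and the input. At each step: if the stack top is a terminal, match it against the current input token; if it is a non-terminal N, replace it with the RHS of M[N, lookahead] (the unique production whose predict set contains the lookahead).

Stack is shown with the top on the left.

Stack       Input         Action
--------------------------------
D $         id and num $  output D → S D'
S D' $      id and num $  output S → id
id D' $     id and num $  match 'id'
D' $        and num $     output D' → and S D'
and S D' $  and num $     match 'and'
S D' $      num $         output S → num
num D' $    num $         match 'num'
D' $        $             output D' → ε
$           $             accept

The string is accepted.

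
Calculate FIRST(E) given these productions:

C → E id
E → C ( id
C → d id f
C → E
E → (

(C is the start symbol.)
To compute FIRST(E), examine every production with E on the left-hand side, reading each right-hand side left to right until a non-nullable symbol is reached.

FIRST sets of the other non-terminals involved (by the same procedure, iterated to a fixed point):
  FIRST(C) = { '(', 'd' }

From E → C ( id:
  - C is a non-terminal: add FIRST(C) \ {ε} = { '(', 'd' }
    C is not nullable, so stop
From E → (:
  - '(' is a terminal: add '(' and stop

Collecting: FIRST(E) = { '(', 'd' }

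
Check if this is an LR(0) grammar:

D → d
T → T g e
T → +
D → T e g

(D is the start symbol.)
A grammar is LR(0) if no state in the canonical LR(0) collection has:
  - both a shift item (dot before a terminal) and a complete item (shift-reduce conflict), or
  - two or more complete items (reduce-reduce conflict; the accept item [D' → D .] counts as a complete item here).

Augment with D' → D and build the canonical LR(0) collection (I0 = CLOSURE({[D' → . D]}), then GOTO on every symbol after a dot until no new states appear). It has 9 states:
  I0: { [D → . T e g], [D → . d], [D' → . D], [T → . +], [T → . T g e] }  — shift
  I1: { [T → + .] }  — reduce
  I2: { [D' → D .] }  — accept
  I3: { [D → T . e g], [T → T . g e] }  — shift
  I4: { [D → d .] }  — reduce
  I5: { [D → T e . g] }  — shift
  I6: { [T → T g . e] }  — shift
  I7: { [T → T g e .] }  — reduce
  I8: { [D → T e g .] }  — reduce

Every state is either a pure shift/goto state or contains exactly one complete item and nothing to shift — no conflicts. The grammar is LR(0).

Answer: Yes, the grammar is LR(0)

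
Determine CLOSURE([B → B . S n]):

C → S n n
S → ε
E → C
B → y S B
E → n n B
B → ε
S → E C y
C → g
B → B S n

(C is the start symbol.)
{ [B → B . S n], [C → . S n n], [C → . g], [E → . C], [E → . n n B], [S → . E C y], [S → .] }

Start with: [B → B . S n]
  [B → B . S n] has the dot before S: add [S → .], [S → . E C y]
  [S → . E C y] has the dot before E: add [E → . C], [E → . n n B]
  [E → . C] has the dot before C: add [C → . S n n], [C → . g]
No further items can be added.

CLOSURE = { [B → B . S n], [C → . S n n], [C → . g], [E → . C], [E → . n n B], [S → . E C y], [S → .] }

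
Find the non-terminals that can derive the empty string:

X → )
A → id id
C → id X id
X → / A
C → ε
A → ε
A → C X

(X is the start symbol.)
{ 'A', 'C' }

A non-terminal is nullable if it can derive ε (the empty string): either it has an ε-production, or it has a production whose right-hand side consists entirely of nullable non-terminals.

ε-productions: C → ε, A → ε
So C, A are immediately nullable.
No further non-terminal can be added: every production for the remaining non-terminals contains a terminal or a non-nullable non-terminal.
Nullable = { 'A', 'C' }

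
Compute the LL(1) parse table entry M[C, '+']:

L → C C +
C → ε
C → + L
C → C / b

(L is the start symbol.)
C → ε, C → + L, C → C / b

To find M[C, '+'], we find productions for C where '+' is in the predict set (PREDICT(N → α) = (FIRST(α) \ {ε}) ∪ (FOLLOW(N) if α ⇒* ε)).

Relevant sets:
  FIRST(C) = { '+', '/', ε }
  FOLLOW(C) = { '+', '/' }

C → ε: PREDICT = { '+', '/' }
  '+' is in predict set, so this production goes in M[C, '+']
C → + L: PREDICT = { '+' }
  '+' is in predict set, so this production goes in M[C, '+']
C → C / b: PREDICT = { '+', '/' }
  '+' is in predict set, so this production goes in M[C, '+']

M[C, '+'] = C → ε, C → + L, C → C / b  (a multiply-defined cell — the grammar is not LL(1))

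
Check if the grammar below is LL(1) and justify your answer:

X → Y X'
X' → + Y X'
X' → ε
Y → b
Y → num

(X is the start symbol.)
Yes, the grammar is LL(1).

Relevant sets:
  FOLLOW(X') = { $ }

For X':
  PREDICT(X' → '+' Y X') = { '+' }
  PREDICT(X' → ε) = { $ }
For Y:
  PREDICT(Y → b) = { 'b' }
  PREDICT(Y → num) = { 'num' }
X has a single production, so nothing to check there.

All predict sets are disjoint. The grammar IS LL(1).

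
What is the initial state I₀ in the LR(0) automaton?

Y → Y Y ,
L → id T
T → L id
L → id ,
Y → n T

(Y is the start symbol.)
First, augment the grammar with Y' → Y
I₀ = CLOSURE({ [Y' → . Y] }):
  [Y' → . Y] has the dot before Y: add [Y → . Y Y ,], [Y → . n T]
No further items can be added.

I₀ = { [Y → . Y Y ,], [Y → . n T], [Y' → . Y] }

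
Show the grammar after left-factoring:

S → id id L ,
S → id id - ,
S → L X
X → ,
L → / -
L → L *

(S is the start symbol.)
Left-factoring transforms A → αβ₁ | αβ₂ into A → αA' and A' → β₁ | β₂
(α is the longest common prefix among the alternatives). Repeat until
no nonterminal has two alternatives with a common prefix.

Round 1: S has alternatives sharing prefix 'id id'. Introduce S': S → id id S'
  Add: S' → L ,
  Add: S' → - ,

No remaining common prefixes — done.

Resulting grammar:
S → id id S'
S' → L ,
S' → - ,
S → L X
X → ,
L → / -
L → L *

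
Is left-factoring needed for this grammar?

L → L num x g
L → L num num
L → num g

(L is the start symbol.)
Left-factoring is needed when two productions for the same non-terminal
share a common prefix on the right-hand side.

Productions for L:
  L → L num x g
  L → L num num
  L → num g

Found common prefix 'L num' in productions for L

Answer: Yes, L has productions with common prefix 'L num'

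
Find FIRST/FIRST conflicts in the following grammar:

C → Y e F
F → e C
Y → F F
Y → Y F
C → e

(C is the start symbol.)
A FIRST/FIRST conflict occurs when two productions N → α and N → β for the same non-terminal have FIRST(α) ∩ FIRST(β) ≠ ∅ (with ε ∈ FIRST of a nullable right-hand side, so two nullable alternatives also conflict).

FIRST sets of the non-terminals at (or reachable through a nullable prefix from) the front of some alternative:
  FIRST(Y) = { 'e' }
  FIRST(F) = { 'e' }

Productions for C:
  C → Y e F: FIRST = { 'e' }
  C → e: FIRST = { 'e' }
Productions for Y:
  Y → F F: FIRST = { 'e' }
  Y → Y F: FIRST = { 'e' }
F has only one production, so no FIRST/FIRST conflict is possible there.

Conflict for C: C → Y e F and C → e
  Overlap: { 'e' }
Conflict for Y: Y → F F and Y → Y F
  Overlap: { 'e' }

Answer: Yes. C → Y e F / C → e on { 'e' }; Y → F F / Y → Y F on { 'e' }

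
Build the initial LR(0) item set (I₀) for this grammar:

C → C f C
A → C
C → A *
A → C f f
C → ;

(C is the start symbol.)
{ [A → . C f f], [A → . C], [C → . ;], [C → . A *], [C → . C f C], [C' → . C] }

First, augment the grammar with C' → C
I₀ = CLOSURE({ [C' → . C] }):
  [C' → . C] has the dot before C: add [C → . C f C], [C → . A *], [C → . ;]
  [C → . A *] has the dot before A: add [A → . C], [A → . C f f]
No further items can be added.

I₀ = { [A → . C f f], [A → . C], [C → . ;], [C → . A *], [C → . C f C], [C' → . C] }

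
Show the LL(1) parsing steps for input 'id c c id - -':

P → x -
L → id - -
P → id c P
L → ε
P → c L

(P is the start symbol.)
Stack is shown with the top on the left.

Stack     Input            Action
---------------------------------
P $       id c c id - - $  output P → id c P
id c P $  id c c id - - $  match 'id'
c P $     c c id - - $     match 'c'
P $       c id - - $       output P → c L
c L $     c id - - $       match 'c'
L $       id - - $         output L → id - -
id - - $  id - - $         match 'id'
- - $     - - $            match '-'
- $       - $              match '-'
$         $                accept

The string is accepted.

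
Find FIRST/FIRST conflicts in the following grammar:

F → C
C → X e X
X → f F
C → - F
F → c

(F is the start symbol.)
FIRST sets of the non-terminals at (or reachable through a nullable prefix from) the front of some alternative:
  FIRST(C) = { '-', 'f' }
  FIRST(X) = { 'f' }

Productions for F:
  F → C: FIRST = { '-', 'f' }
  F → c: FIRST = { 'c' }
Productions for C:
  C → X e X: FIRST = { 'f' }
  C → - F: FIRST = { '-' }
X has only one production, so no FIRST/FIRST conflict is possible there.

All alternatives of each non-terminal have pairwise disjoint FIRST sets.

Answer: No FIRST/FIRST conflicts.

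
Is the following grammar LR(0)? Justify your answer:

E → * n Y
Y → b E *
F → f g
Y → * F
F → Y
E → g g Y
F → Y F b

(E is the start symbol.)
Augment with E' → E and build the canonical LR(0) collection (I0 = CLOSURE({[E' → . E]}), then GOTO on every symbol after a dot until no new states appear). It has 18 states:
  I0: { [E → . * n Y], [E → . g g Y], [E' → . E] }  — shift
  I1: { [E → * . n Y] }  — shift
  I2: { [E' → E .] }  — accept
  I3: { [E → g . g Y] }  — shift
  I4: { [E → g g . Y], [Y → . * F], [Y → . b E *] }  — shift
  I5: { [F → . Y F b], [F → . Y], [F → . f g], [Y → * . F], [Y → . * F], [Y → . b E *] }  — shift
  I6: { [E → g g Y .] }  — reduce
  I7: { [E → . * n Y], [E → . g g Y], [Y → b . E *] }  — shift
  I8: { [Y → b E . *] }  — shift
  I9: { [Y → b E * .] }  — reduce
  I10: { [Y → * F .] }  — reduce
  I11: { [F → . Y F b], [F → . Y], [F → . f g], [F → Y . F b], [F → Y .], [Y → . * F], [Y → . b E *] }  — shift, reduce
  I12: { [F → f . g] }  — shift
  I13: { [F → f g .] }  — reduce
  I14: { [F → Y F . b] }  — shift
  I15: { [F → Y F b .] }  — reduce
  I16: { [E → * n . Y], [Y → . * F], [Y → . b E *] }  — shift
  I17: { [E → * n Y .] }  — reduce

Conflict in state I11:
  Shift-reduce conflict between [F → Y .] and [F → . f g]
So the grammar is NOT LR(0).

Answer: No. Shift-reduce conflict between [F → Y .] and [F → . f g]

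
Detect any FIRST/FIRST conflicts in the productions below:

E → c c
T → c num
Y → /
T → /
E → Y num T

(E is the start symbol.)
FIRST sets of the non-terminals at (or reachable through a nullable prefix from) the front of some alternative:
  FIRST(Y) = { '/' }

Productions for E:
  E → c c: FIRST = { 'c' }
  E → Y num T: FIRST = { '/' }
Productions for T:
  T → c num: FIRST = { 'c' }
  T → /: FIRST = { '/' }
Y has only one production, so no FIRST/FIRST conflict is possible there.

All alternatives of each non-terminal have pairwise disjoint FIRST sets.

Answer: No FIRST/FIRST conflicts.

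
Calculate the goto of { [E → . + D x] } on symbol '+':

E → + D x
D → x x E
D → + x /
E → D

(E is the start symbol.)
{ [D → . + x /], [D → . x x E], [E → + . D x] }

GOTO(I, '+') = CLOSURE({ [A → αX.β] : [A → α.Xβ] ∈ I, X = '+' })

Items with dot before '+', with the dot advanced:
  [E → . + D x] → [E → + . D x]
Closure of the advanced items:
  [E → + . D x] has the dot before D: add [D → . x x E], [D → . + x /]

GOTO = { [D → . + x /], [D → . x x E], [E → + . D x] }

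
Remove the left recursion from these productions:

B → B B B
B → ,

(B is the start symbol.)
B is directly left-recursive. The standard transformation for
  A → A α₁ | ... | A α_m | β₁ | ... | β_n
is
  A  → β₁ A' | ... | β_n A'
  A' → α₁ A' | ... | α_m A' | ε

B → , becomes B → , B'
B → B B B becomes B' → B B B'
Add B' → ε

Resulting grammar:
B → , B'
B' → B B B'
B' → ε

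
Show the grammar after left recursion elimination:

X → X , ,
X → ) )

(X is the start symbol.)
X is directly left-recursive. The standard transformation for
  A → A α₁ | ... | A α_m | β₁ | ... | β_n
is
  A  → β₁ A' | ... | β_n A'
  A' → α₁ A' | ... | α_m A' | ε

X → ) ) becomes X → ) ) X'
X → X , , becomes X' → , , X'
Add X' → ε

Resulting grammar:
X → ) ) X'
X' → , , X'
X' → ε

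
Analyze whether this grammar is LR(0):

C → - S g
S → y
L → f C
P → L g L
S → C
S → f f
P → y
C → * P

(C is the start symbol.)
A grammar is LR(0) if no state in the canonical LR(0) collection has:
  - both a shift item (dot before a terminal) and a complete item (shift-reduce conflict), or
  - two or more complete items (reduce-reduce conflict; the accept item [C' → C .] counts as a complete item here).

Augment with C' → C and build the canonical LR(0) collection (I0 = CLOSURE({[C' → . C]}), then GOTO on every symbol after a dot until no new states appear). It has 17 states:
  I0: { [C → . * P], [C → . - S g], [C' → . C] }  — shift
  I1: { [C → * . P], [L → . f C], [P → . L g L], [P → . y] }  — shift
  I2: { [C → - . S g], [C → . * P], [C → . - S g], [S → . C], [S → . f f], [S → . y] }  — shift
  I3: { [C' → C .] }  — accept
  I4: { [S → C .] }  — reduce
  I5: { [C → - S . g] }  — shift
  I6: { [S → f . f] }  — shift
  I7: { [S → y .] }  — reduce
  I8: { [S → f f .] }  — reduce
  I9: { [C → - S g .] }  — reduce
  I10: { [P → L . g L] }  — shift
  I11: { [C → * P .] }  — reduce
  I12: { [C → . * P], [C → . - S g], [L → f . C] }  — shift
  I13: { [P → y .] }  — reduce
  I14: { [L → f C .] }  — reduce
  I15: { [L → . f C], [P → L g . L] }  — shift
  I16: { [P → L g L .] }  — reduce

Every state is either a pure shift/goto state or contains exactly one complete item and nothing to shift — no conflicts. The grammar is LR(0).

Answer: Yes, the grammar is LR(0)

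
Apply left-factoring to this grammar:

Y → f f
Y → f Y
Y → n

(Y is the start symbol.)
Left-factoring transforms A → αβ₁ | αβ₂ into A → αA' and A' → β₁ | β₂
(α is the longest common prefix among the alternatives). Repeat until
no nonterminal has two alternatives with a common prefix.

Round 1: Y has alternatives sharing prefix 'f'. Introduce Y': Y → f Y'
  Add: Y' → f
  Add: Y' → Y

No remaining common prefixes — done.

Resulting grammar:
Y → f Y'
Y' → f
Y' → Y
Y → n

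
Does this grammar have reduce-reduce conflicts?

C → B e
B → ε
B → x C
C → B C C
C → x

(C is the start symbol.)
A reduce-reduce conflict occurs when an LR(0) state has two complete items [A → α .] and [B → β .] — both call for a reduction, and with no lookahead the parser cannot choose between them.

Augment with C' → C and build the canonical LR(0) collection (I0 = CLOSURE({[C' → . C]}), then GOTO on every symbol after a dot until no new states appear). It has 8 states:
  I0: { [B → . x C], [B → .], [C → . B C C], [C → . B e], [C → . x], [C' → . C] }  — shift, reduce
  I1: { [B → . x C], [B → .], [C → . B C C], [C → . B e], [C → . x], [C → B . C C], [C → B . e] }  — shift, reduce
  I2: { [C' → C .] }  — accept
  I3: { [B → . x C], [B → .], [B → x . C], [C → . B C C], [C → . B e], [C → . x], [C → x .] }  — shift, 2 reduces
  I4: { [B → x C .] }  — reduce
  I5: { [B → . x C], [B → .], [C → . B C C], [C → . B e], [C → . x], [C → B C . C] }  — shift, reduce
  I6: { [C → B e .] }  — reduce
  I7: { [C → B C C .] }  — reduce

I3 contains complete items [B → .], [C → x .] — reduce-reduce conflict.

Answer: Yes — I3: [B → .] vs [C → x .]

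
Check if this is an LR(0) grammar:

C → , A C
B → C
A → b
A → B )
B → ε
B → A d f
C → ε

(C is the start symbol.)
Augment with C' → C and build the canonical LR(0) collection (I0 = CLOSURE({[C' → . C]}), then GOTO on every symbol after a dot until no new states appear). It has 11 states:
  I0: { [C → . , A C], [C → .], [C' → . C] }  — shift, reduce
  I1: { [A → . B )], [A → . b], [B → . A d f], [B → . C], [B → .], [C → , . A C], [C → . , A C], [C → .] }  — shift, 2 reduces
  I2: { [C' → C .] }  — accept
  I3: { [B → A . d f], [C → , A . C], [C → . , A C], [C → .] }  — shift, reduce
  I4: { [A → B . )] }  — shift
  I5: { [B → C .] }  — reduce
  I6: { [A → b .] }  — reduce
  I7: { [A → B ) .] }  — reduce
  I8: { [C → , A C .] }  — reduce
  I9: { [B → A d . f] }  — shift
  I10: { [B → A d f .] }  — reduce

Conflict in state I0:
  Shift-reduce conflict between [C → .] and [C → . , A C]
So the grammar is NOT LR(0).

Answer: No. Shift-reduce conflict between [C → .] and [C → . , A C]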